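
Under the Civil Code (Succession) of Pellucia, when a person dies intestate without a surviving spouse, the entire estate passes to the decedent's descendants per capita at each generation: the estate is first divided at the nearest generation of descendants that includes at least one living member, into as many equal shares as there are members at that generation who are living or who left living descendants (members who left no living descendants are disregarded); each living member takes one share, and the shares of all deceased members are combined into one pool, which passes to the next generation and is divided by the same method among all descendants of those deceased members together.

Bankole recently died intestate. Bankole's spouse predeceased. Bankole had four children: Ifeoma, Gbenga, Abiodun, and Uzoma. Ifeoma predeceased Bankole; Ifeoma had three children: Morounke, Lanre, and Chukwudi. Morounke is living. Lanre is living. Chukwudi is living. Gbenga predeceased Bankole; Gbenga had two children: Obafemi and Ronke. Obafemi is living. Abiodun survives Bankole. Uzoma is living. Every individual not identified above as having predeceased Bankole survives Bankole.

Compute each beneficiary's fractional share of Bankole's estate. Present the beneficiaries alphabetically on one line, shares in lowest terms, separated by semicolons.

There is no surviving spouse, so the entire estate passes to Bankole's descendants per capita at each generation.
At generation 1 (Ifeoma, Gbenga, Abiodun, Uzoma) there are 4 shares of (1)/4 = 1/4 each.
Living: Abiodun and Uzoma — each takes 1/4.
Deceased: Ifeoma and Gbenga. Their combined 1/2 is pooled and carried to generation 2.
At generation 2 (Morounke, Lanre, Chukwudi, Obafemi, Ronke) there are 5 shares of (1/2)/5 = 1/10 each.
Living: Morounke, Lanre, Chukwudi, Obafemi, and Ronke — each takes 1/10.

Abiodun 1/4; Chukwudi 1/10; Lanre 1/10; Morounke 1/10; Obafemi 1/10; Ronke 1/10; Uzoma 1/4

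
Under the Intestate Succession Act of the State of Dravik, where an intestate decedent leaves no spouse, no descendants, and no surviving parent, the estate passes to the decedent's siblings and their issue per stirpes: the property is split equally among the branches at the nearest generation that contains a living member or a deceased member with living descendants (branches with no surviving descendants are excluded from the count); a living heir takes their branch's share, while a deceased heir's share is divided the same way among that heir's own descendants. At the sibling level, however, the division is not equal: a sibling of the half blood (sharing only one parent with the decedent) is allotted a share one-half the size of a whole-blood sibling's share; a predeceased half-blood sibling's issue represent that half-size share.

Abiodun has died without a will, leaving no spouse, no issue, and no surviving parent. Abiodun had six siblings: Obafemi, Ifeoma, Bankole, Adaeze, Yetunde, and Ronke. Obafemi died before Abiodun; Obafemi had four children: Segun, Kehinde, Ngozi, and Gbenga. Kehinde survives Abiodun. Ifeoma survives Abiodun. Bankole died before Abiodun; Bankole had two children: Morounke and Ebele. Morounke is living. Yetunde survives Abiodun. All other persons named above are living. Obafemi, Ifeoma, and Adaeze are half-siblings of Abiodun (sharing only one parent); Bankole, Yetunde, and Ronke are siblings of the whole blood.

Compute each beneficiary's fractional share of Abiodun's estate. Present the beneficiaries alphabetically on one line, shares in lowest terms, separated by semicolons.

Adaeze 1/9; Ebele 1/9; Gbenga 1/36; Ifeoma 1/9; Kehinde 1/36; Morounke 1/9; Ngozi 1/36; Ronke 2/9; Segun 1/36; Yetunde 2/9

No spouse, descendants, or parent survives, so the estate passes to Abiodun's siblings per stirpes.
Half-blood siblings count for one-half the weight of whole-blood siblings at the initial division.
Dividing 1 in proportion to weights (total weight 9/2): Obafemi (weight 1/2) → 1/9; Ifeoma (weight 1/2) → 1/9; Bankole (weight 1) → 2/9; Adaeze (weight 1/2) → 1/9; Yetunde (weight 1) → 2/9; Ronke (weight 1) → 2/9.
Obafemi predeceased; the 1/9 allotted to Obafemi's branch passes to Obafemi's issue by representation.
The 1/9 is divided into 4 equal shares of 1/36 among Segun, Kehinde, Ngozi, Gbenga.
Segun is living and takes 1/36.
Kehinde is living and takes 1/36.
Ngozi is living and takes 1/36.
Gbenga is living and takes 1/36.
Ifeoma is living and takes 1/9.
Bankole predeceased; the 2/9 allotted to Bankole's branch passes to Bankole's issue by representation.
The 2/9 is divided into 2 equal shares of 1/9 among Morounke, Ebele.
Morounke is living and takes 1/9.
Ebele is living and takes 1/9.
Adaeze is living and takes 1/9.
Yetunde is living and takes 2/9.
Ronke is living and takes 2/9.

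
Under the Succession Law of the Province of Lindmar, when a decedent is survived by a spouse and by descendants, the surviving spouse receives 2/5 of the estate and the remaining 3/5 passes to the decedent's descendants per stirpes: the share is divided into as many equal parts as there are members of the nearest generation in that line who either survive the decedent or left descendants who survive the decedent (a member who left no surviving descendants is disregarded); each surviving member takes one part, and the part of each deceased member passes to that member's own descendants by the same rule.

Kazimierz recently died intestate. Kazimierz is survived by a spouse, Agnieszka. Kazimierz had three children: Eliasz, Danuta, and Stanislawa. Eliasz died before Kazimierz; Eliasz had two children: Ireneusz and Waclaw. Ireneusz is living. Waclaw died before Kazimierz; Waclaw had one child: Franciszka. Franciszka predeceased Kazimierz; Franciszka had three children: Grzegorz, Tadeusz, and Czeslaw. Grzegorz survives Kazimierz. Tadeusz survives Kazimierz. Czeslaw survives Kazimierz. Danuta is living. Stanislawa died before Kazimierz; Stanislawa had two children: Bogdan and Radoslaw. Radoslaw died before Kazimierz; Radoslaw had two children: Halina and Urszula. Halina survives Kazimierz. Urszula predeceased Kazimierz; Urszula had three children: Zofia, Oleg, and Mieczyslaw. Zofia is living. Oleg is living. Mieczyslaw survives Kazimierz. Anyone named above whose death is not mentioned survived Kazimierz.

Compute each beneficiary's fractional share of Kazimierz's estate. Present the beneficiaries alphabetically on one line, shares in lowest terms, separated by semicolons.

Agnieszka 2/5; Bogdan 1/10; Czeslaw 1/30; Danuta 1/5; Grzegorz 1/30; Halina 1/20; Ireneusz 1/10; Mieczyslaw 1/60; Oleg 1/60; Tadeusz 1/30; Zofia 1/60

Agnieszka, as surviving spouse, takes 2/5.
The remaining 3/5 passes to Kazimierz's descendants per stirpes.
The 3/5 is divided into 3 equal shares of 1/5 among Eliasz, Danuta, Stanislawa.
Eliasz predeceased; the 1/5 allotted to Eliasz's branch passes to Eliasz's issue by representation.
The 1/5 is divided into 2 equal shares of 1/10 among Ireneusz, Waclaw.
Ireneusz is living and takes 1/10.
Waclaw predeceased; the 1/10 allotted to Waclaw's branch passes to Waclaw's issue by representation.
Franciszka's line is the sole branch at this level, so the full 1/10 passes to Franciszka's issue by representation.
The 1/10 is divided into 3 equal shares of 1/30 among Grzegorz, Tadeusz, Czeslaw.
Grzegorz is living and takes 1/30.
Tadeusz is living and takes 1/30.
Czeslaw is living and takes 1/30.
Danuta is living and takes 1/5.
Stanislawa predeceased; the 1/5 allotted to Stanislawa's branch passes to Stanislawa's issue by representation.
The 1/5 is divided into 2 equal shares of 1/10 among Bogdan, Radoslaw.
Bogdan is living and takes 1/10.
Radoslaw predeceased; the 1/10 allotted to Radoslaw's branch passes to Radoslaw's issue by representation.
The 1/10 is divided into 2 equal shares of 1/20 among Halina, Urszula.
Halina is living and takes 1/20.
Urszula predeceased; the 1/20 allotted to Urszula's branch passes to Urszula's issue by representation.
The 1/20 is divided into 3 equal shares of 1/60 among Zofia, Oleg, Mieczyslaw.
Zofia is living and takes 1/60.
Oleg is living and takes 1/60.
Mieczyslaw is living and takes 1/60.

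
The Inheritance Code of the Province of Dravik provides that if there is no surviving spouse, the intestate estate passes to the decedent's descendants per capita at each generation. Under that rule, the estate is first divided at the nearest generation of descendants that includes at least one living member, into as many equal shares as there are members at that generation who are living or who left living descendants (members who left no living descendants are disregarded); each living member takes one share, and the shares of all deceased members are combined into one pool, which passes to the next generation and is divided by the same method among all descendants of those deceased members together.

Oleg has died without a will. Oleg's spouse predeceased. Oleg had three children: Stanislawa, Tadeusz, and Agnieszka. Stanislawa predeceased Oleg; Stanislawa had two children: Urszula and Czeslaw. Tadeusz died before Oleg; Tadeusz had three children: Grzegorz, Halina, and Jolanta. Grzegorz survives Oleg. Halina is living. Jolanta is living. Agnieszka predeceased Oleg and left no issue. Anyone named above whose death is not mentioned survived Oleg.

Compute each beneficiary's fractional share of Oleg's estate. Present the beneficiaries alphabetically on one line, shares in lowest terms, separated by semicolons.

Czeslaw 1/5; Grzegorz 1/5; Halina 1/5; Jolanta 1/5; Urszula 1/5

There is no surviving spouse, so the entire estate passes to Oleg's descendants per capita at each generation.
No one at generation 1 (Stanislawa, Tadeusz) is living; moving to the next generation.
At generation 2 (Urszula, Czeslaw, Grzegorz, Halina, Jolanta) there are 5 shares of (1)/5 = 1/5 each.
Living: Urszula, Czeslaw, Grzegorz, Halina, and Jolanta — each takes 1/5.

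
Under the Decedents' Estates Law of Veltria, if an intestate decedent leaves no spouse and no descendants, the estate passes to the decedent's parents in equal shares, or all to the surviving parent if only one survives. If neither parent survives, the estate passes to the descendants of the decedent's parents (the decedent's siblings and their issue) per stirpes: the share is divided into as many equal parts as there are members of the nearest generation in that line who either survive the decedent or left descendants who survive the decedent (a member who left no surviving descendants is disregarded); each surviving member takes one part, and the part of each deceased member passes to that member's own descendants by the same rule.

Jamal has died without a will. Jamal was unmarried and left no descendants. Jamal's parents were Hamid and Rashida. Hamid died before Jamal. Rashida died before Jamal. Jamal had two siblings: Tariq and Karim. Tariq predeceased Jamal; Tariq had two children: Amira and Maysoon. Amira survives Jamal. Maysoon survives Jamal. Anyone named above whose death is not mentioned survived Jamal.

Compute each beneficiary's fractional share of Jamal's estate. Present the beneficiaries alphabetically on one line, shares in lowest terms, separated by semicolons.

Neither parent survives and there are no descendants, so the estate passes to Jamal's siblings and their issue per stirpes.
The estate is divided into 2 equal shares of 1/2 among Tariq, Karim.
Tariq predeceased; the 1/2 allotted to Tariq's branch passes to Tariq's issue by representation.
The 1/2 is divided into 2 equal shares of 1/4 among Amira, Maysoon.
Amira is living and takes 1/4.
Maysoon is living and takes 1/4.
Karim is living and takes 1/2.

Amira 1/4; Karim 1/2; Maysoon 1/4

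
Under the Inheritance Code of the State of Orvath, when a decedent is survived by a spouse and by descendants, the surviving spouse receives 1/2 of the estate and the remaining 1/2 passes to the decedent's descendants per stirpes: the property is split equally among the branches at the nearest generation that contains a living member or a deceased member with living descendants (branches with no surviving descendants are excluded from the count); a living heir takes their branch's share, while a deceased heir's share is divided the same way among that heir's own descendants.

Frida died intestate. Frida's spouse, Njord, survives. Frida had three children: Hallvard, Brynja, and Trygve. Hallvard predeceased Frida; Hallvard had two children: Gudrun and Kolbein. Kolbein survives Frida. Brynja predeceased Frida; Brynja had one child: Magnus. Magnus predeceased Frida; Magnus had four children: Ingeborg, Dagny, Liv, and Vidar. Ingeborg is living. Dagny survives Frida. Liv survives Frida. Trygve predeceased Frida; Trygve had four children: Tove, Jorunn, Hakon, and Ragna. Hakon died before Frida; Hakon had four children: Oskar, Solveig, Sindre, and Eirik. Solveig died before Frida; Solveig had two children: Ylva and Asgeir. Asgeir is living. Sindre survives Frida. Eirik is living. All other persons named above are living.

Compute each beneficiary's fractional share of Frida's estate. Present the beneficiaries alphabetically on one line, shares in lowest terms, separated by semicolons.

Njord, as surviving spouse, takes 1/2.
The remaining 1/2 passes to Frida's descendants per stirpes.
The 1/2 is divided into 3 equal shares of 1/6 among Hallvard, Brynja, Trygve.
Hallvard predeceased; the 1/6 allotted to Hallvard's branch passes to Hallvard's issue by representation.
The 1/6 is divided into 2 equal shares of 1/12 among Gudrun, Kolbein.
Gudrun is living and takes 1/12.
Kolbein is living and takes 1/12.
Brynja predeceased; the 1/6 allotted to Brynja's branch passes to Brynja's issue by representation.
Magnus's line is the sole branch at this level, so the full 1/6 passes to Magnus's issue by representation.
The 1/6 is divided into 4 equal shares of 1/24 among Ingeborg, Dagny, Liv, Vidar.
Ingeborg is living and takes 1/24.
Dagny is living and takes 1/24.
Liv is living and takes 1/24.
Vidar is living and takes 1/24.
Trygve predeceased; the 1/6 allotted to Trygve's branch passes to Trygve's issue by representation.
The 1/6 is divided into 4 equal shares of 1/24 among Tove, Jorunn, Hakon, Ragna.
Tove is living and takes 1/24.
Jorunn is living and takes 1/24.
Hakon predeceased; the 1/24 allotted to Hakon's branch passes to Hakon's issue by representation.
The 1/24 is divided into 4 equal shares of 1/96 among Oskar, Solveig, Sindre, Eirik.
Oskar is living and takes 1/96.
Solveig predeceased; the 1/96 allotted to Solveig's branch passes to Solveig's issue by representation.
The 1/96 is divided into 2 equal shares of 1/192 among Ylva, Asgeir.
Ylva is living and takes 1/192.
Asgeir is living and takes 1/192.
Sindre is living and takes 1/96.
Eirik is living and takes 1/96.
Ragna is living and takes 1/24.

Asgeir 1/192; Dagny 1/24; Eirik 1/96; Gudrun 1/12; Ingeborg 1/24; Jorunn 1/24; Kolbein 1/12; Liv 1/24; Njord 1/2; Oskar 1/96; Ragna 1/24; Sindre 1/96; Tove 1/24; Vidar 1/24; Ylva 1/192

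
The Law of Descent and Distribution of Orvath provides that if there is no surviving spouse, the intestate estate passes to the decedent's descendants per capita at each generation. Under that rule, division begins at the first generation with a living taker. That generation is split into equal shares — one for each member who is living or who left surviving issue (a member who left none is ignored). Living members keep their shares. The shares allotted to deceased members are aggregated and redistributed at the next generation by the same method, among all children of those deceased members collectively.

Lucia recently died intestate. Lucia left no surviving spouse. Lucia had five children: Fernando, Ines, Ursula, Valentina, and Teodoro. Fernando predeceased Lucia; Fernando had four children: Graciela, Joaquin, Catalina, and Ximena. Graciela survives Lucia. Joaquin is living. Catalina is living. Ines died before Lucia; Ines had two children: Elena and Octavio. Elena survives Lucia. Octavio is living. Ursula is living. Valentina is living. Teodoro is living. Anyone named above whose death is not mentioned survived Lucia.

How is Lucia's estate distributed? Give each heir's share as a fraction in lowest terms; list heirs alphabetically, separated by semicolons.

There is no surviving spouse, so the entire estate passes to Lucia's descendants per capita at each generation.
At generation 1 (Fernando, Ines, Ursula, Valentina, Teodoro) there are 5 shares of (1)/5 = 1/5 each.
Living: Ursula, Valentina, and Teodoro — each takes 1/5.
Deceased: Fernando and Ines. Their combined 2/5 is pooled and carried to generation 2.
At generation 2 (Graciela, Joaquin, Catalina, Ximena, Elena, Octavio) there are 6 shares of (2/5)/6 = 1/15 each.
Living: Graciela, Joaquin, Catalina, Ximena, Elena, and Octavio — each takes 1/15.

Catalina 1/15; Elena 1/15; Graciela 1/15; Joaquin 1/15; Octavio 1/15; Teodoro 1/5; Ursula 1/5; Valentina 1/5; Ximena 1/15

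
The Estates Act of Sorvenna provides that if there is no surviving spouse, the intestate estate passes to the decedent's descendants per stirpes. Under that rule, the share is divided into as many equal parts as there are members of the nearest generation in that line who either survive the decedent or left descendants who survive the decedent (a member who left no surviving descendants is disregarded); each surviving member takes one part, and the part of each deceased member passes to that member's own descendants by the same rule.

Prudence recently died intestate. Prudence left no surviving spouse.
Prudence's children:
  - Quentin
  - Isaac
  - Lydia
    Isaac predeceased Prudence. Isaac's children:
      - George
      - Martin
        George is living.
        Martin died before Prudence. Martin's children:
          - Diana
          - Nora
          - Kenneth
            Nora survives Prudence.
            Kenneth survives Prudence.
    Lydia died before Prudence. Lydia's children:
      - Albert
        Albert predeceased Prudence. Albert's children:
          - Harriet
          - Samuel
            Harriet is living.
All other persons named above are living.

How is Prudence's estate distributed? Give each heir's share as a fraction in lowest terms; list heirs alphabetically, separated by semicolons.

Diana 1/18; George 1/6; Harriet 1/6; Kenneth 1/18; Nora 1/18; Quentin 1/3; Samuel 1/6

There is no surviving spouse, so the entire estate passes to Prudence's descendants per stirpes.
The estate is divided into 3 equal shares of 1/3 among Quentin, Isaac, Lydia.
Quentin is living and takes 1/3.
Isaac predeceased; the 1/3 allotted to Isaac's branch passes to Isaac's issue by representation.
The 1/3 is divided into 2 equal shares of 1/6 among George, Martin.
George is living and takes 1/6.
Martin predeceased; the 1/6 allotted to Martin's branch passes to Martin's issue by representation.
The 1/6 is divided into 3 equal shares of 1/18 among Diana, Nora, Kenneth.
Diana is living and takes 1/18.
Nora is living and takes 1/18.
Kenneth is living and takes 1/18.
Lydia predeceased; the 1/3 allotted to Lydia's branch passes to Lydia's issue by representation.
Albert's line is the sole branch at this level, so the full 1/3 passes to Albert's issue by representation.
The 1/3 is divided into 2 equal shares of 1/6 among Harriet, Samuel.
Harriet is living and takes 1/6.
Samuel is living and takes 1/6.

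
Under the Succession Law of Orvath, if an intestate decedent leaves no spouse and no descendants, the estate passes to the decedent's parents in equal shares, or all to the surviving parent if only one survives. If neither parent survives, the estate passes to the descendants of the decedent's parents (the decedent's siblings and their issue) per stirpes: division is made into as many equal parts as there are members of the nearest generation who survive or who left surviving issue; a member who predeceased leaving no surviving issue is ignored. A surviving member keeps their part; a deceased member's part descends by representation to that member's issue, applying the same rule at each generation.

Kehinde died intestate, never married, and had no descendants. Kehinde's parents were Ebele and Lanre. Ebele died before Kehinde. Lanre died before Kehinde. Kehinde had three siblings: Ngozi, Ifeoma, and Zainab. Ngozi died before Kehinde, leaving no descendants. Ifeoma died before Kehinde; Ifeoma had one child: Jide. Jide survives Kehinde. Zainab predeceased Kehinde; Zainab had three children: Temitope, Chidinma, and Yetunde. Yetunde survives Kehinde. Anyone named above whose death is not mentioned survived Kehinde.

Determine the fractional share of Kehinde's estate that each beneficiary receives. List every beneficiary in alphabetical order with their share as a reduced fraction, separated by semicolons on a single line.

Neither parent survives and there are no descendants, so the estate passes to Kehinde's siblings and their issue per stirpes.
Ngozi left no surviving issue, so that branch lapses and is disregarded.
The estate is divided into 2 equal shares of 1/2 among Ifeoma, Zainab.
Ifeoma predeceased; the 1/2 allotted to Ifeoma's branch passes to Ifeoma's issue by representation.
Jide is the sole taker at this level and receives the full 1/2.
Zainab predeceased; the 1/2 allotted to Zainab's branch passes to Zainab's issue by representation.
The 1/2 is divided into 3 equal shares of 1/6 among Temitope, Chidinma, Yetunde.
Temitope is living and takes 1/6.
Chidinma is living and takes 1/6.
Yetunde is living and takes 1/6.

Chidinma 1/6; Jide 1/2; Temitope 1/6; Yetunde 1/6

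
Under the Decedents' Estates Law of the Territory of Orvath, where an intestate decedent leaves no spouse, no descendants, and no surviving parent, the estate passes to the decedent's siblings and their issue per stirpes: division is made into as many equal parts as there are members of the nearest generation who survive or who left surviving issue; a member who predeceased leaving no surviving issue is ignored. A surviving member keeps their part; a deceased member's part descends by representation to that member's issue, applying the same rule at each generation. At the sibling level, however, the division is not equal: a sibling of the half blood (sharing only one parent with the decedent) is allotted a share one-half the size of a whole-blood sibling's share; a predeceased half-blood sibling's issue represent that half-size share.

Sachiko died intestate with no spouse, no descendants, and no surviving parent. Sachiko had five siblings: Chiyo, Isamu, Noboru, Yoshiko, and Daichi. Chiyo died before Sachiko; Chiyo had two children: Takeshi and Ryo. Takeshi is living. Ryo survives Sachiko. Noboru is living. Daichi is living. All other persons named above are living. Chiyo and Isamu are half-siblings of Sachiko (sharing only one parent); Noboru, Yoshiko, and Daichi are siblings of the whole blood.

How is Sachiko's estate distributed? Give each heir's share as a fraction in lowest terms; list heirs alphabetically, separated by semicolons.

No spouse, descendants, or parent survives, so the estate passes to Sachiko's siblings per stirpes.
Half-blood siblings count for one-half the weight of whole-blood siblings at the initial division.
Dividing 1 in proportion to weights (total weight 4): Chiyo (weight 1/2) → 1/8; Isamu (weight 1/2) → 1/8; Noboru (weight 1) → 1/4; Yoshiko (weight 1) → 1/4; Daichi (weight 1) → 1/4.
Chiyo predeceased; the 1/8 allotted to Chiyo's branch passes to Chiyo's issue by representation.
The 1/8 is divided into 2 equal shares of 1/16 among Takeshi, Ryo.
Takeshi is living and takes 1/16.
Ryo is living and takes 1/16.
Isamu is living and takes 1/8.
Noboru is living and takes 1/4.
Yoshiko is living and takes 1/4.
Daichi is living and takes 1/4.

Daichi 1/4; Isamu 1/8; Noboru 1/4; Ryo 1/16; Takeshi 1/16; Yoshiko 1/4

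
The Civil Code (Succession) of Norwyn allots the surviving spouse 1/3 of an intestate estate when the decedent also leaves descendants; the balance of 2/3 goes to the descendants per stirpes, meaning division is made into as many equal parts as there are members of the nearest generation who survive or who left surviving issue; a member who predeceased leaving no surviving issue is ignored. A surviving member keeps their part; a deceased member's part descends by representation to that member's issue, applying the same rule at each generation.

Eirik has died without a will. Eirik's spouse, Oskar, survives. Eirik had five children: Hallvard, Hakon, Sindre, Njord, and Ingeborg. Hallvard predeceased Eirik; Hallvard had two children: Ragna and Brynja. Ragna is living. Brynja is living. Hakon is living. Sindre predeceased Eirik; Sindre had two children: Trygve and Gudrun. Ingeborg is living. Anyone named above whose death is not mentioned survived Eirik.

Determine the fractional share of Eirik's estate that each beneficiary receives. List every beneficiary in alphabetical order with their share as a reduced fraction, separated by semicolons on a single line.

Oskar, as surviving spouse, takes 1/3.
The remaining 2/3 passes to Eirik's descendants per stirpes.
The 2/3 is divided into 5 equal shares of 2/15 among Hallvard, Hakon, Sindre, Njord, Ingeborg.
Hallvard predeceased; the 2/15 allotted to Hallvard's branch passes to Hallvard's issue by representation.
The 2/15 is divided into 2 equal shares of 1/15 among Ragna, Brynja.
Ragna is living and takes 1/15.
Brynja is living and takes 1/15.
Hakon is living and takes 2/15.
Sindre predeceased; the 2/15 allotted to Sindre's branch passes to Sindre's issue by representation.
The 2/15 is divided into 2 equal shares of 1/15 among Trygve, Gudrun.
Trygve is living and takes 1/15.
Gudrun is living and takes 1/15.
Njord is living and takes 2/15.
Ingeborg is living and takes 2/15.

Brynja 1/15; Gudrun 1/15; Hakon 2/15; Ingeborg 2/15; Njord 2/15; Oskar 1/3; Ragna 1/15; Trygve 1/15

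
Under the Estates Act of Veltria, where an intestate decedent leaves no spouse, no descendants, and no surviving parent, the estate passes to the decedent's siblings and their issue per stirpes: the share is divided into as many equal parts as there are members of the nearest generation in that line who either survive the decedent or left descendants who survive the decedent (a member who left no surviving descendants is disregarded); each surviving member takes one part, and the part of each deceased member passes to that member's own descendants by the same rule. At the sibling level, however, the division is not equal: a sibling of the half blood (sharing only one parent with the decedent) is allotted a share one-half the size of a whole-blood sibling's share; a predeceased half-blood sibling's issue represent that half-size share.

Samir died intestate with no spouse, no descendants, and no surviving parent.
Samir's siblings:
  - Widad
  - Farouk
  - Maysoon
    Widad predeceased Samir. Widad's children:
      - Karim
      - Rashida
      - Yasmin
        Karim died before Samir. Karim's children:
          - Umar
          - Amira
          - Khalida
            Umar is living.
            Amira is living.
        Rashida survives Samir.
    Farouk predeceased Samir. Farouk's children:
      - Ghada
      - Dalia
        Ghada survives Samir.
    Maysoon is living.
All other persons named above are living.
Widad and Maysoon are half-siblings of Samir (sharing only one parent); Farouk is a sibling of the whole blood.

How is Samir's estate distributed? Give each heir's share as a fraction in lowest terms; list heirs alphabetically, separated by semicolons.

No spouse, descendants, or parent survives, so the estate passes to Samir's siblings per stirpes.
Half-blood siblings count for one-half the weight of whole-blood siblings at the initial division.
Dividing 1 in proportion to weights (total weight 2): Widad (weight 1/2) → 1/4; Farouk (weight 1) → 1/2; Maysoon (weight 1/2) → 1/4.
Widad predeceased; the 1/4 allotted to Widad's branch passes to Widad's issue by representation.
The 1/4 is divided into 3 equal shares of 1/12 among Karim, Rashida, Yasmin.
Karim predeceased; the 1/12 allotted to Karim's branch passes to Karim's issue by representation.
The 1/12 is divided into 3 equal shares of 1/36 among Umar, Amira, Khalida.
Umar is living and takes 1/36.
Amira is living and takes 1/36.
Khalida is living and takes 1/36.
Rashida is living and takes 1/12.
Yasmin is living and takes 1/12.
Farouk predeceased; the 1/2 allotted to Farouk's branch passes to Farouk's issue by representation.
The 1/2 is divided into 2 equal shares of 1/4 among Ghada, Dalia.
Ghada is living and takes 1/4.
Dalia is living and takes 1/4.
Maysoon is living and takes 1/4.

Amira 1/36; Dalia 1/4; Ghada 1/4; Khalida 1/36; Maysoon 1/4; Rashida 1/12; Umar 1/36; Yasmin 1/12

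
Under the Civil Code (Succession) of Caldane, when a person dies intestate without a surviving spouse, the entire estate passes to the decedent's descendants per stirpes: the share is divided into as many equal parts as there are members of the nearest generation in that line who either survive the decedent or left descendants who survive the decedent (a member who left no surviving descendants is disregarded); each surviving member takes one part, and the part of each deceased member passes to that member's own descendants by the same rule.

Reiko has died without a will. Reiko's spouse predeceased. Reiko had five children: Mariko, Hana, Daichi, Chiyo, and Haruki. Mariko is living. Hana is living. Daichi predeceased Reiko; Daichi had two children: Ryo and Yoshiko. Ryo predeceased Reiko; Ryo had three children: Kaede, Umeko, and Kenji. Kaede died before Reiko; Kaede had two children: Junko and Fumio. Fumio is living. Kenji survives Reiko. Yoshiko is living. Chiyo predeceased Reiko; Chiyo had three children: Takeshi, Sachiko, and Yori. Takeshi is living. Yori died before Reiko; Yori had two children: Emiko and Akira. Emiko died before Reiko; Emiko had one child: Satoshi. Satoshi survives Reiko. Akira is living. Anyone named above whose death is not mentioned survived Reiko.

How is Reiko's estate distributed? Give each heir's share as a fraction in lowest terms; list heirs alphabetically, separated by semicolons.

There is no surviving spouse, so the entire estate passes to Reiko's descendants per stirpes.
The estate is divided into 5 equal shares of 1/5 among Mariko, Hana, Daichi, Chiyo, Haruki.
Mariko is living and takes 1/5.
Hana is living and takes 1/5.
Daichi predeceased; the 1/5 allotted to Daichi's branch passes to Daichi's issue by representation.
The 1/5 is divided into 2 equal shares of 1/10 among Ryo, Yoshiko.
Ryo predeceased; the 1/10 allotted to Ryo's branch passes to Ryo's issue by representation.
The 1/10 is divided into 3 equal shares of 1/30 among Kaede, Umeko, Kenji.
Kaede predeceased; the 1/30 allotted to Kaede's branch passes to Kaede's issue by representation.
The 1/30 is divided into 2 equal shares of 1/60 among Junko, Fumio.
Junko is living and takes 1/60.
Fumio is living and takes 1/60.
Umeko is living and takes 1/30.
Kenji is living and takes 1/30.
Yoshiko is living and takes 1/10.
Chiyo predeceased; the 1/5 allotted to Chiyo's branch passes to Chiyo's issue by representation.
The 1/5 is divided into 3 equal shares of 1/15 among Takeshi, Sachiko, Yori.
Takeshi is living and takes 1/15.
Sachiko is living and takes 1/15.
Yori predeceased; the 1/15 allotted to Yori's branch passes to Yori's issue by representation.
The 1/15 is divided into 2 equal shares of 1/30 among Emiko, Akira.
Emiko predeceased; the 1/30 allotted to Emiko's branch passes to Emiko's issue by representation.
Satoshi is the sole taker at this level and receives the full 1/30.
Akira is living and takes 1/30.
Haruki is living and takes 1/5.

Akira 1/30; Fumio 1/60; Hana 1/5; Haruki 1/5; Junko 1/60; Kenji 1/30; Mariko 1/5; Sachiko 1/15; Satoshi 1/30; Takeshi 1/15; Umeko 1/30; Yoshiko 1/10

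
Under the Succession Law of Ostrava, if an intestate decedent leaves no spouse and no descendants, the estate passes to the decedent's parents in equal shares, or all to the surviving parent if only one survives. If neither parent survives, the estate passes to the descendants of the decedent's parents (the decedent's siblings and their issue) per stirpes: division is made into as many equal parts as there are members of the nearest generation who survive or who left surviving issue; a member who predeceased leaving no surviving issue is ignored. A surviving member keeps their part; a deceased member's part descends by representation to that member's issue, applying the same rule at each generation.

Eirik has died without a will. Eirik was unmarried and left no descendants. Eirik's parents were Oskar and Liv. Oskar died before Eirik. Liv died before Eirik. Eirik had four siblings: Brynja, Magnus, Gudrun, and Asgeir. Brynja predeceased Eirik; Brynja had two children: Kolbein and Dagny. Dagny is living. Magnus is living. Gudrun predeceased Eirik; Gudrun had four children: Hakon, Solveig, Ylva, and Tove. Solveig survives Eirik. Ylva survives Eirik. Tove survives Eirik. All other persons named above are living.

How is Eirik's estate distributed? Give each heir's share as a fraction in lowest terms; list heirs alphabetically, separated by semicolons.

Neither parent survives and there are no descendants, so the estate passes to Eirik's siblings and their issue per stirpes.
The estate is divided into 4 equal shares of 1/4 among Brynja, Magnus, Gudrun, Asgeir.
Brynja predeceased; the 1/4 allotted to Brynja's branch passes to Brynja's issue by representation.
The 1/4 is divided into 2 equal shares of 1/8 among Kolbein, Dagny.
Kolbein is living and takes 1/8.
Dagny is living and takes 1/8.
Magnus is living and takes 1/4.
Gudrun predeceased; the 1/4 allotted to Gudrun's branch passes to Gudrun's issue by representation.
The 1/4 is divided into 4 equal shares of 1/16 among Hakon, Solveig, Ylva, Tove.
Hakon is living and takes 1/16.
Solveig is living and takes 1/16.
Ylva is living and takes 1/16.
Tove is living and takes 1/16.
Asgeir is living and takes 1/4.

Asgeir 1/4; Dagny 1/8; Hakon 1/16; Kolbein 1/8; Magnus 1/4; Solveig 1/16; Tove 1/16; Ylva 1/16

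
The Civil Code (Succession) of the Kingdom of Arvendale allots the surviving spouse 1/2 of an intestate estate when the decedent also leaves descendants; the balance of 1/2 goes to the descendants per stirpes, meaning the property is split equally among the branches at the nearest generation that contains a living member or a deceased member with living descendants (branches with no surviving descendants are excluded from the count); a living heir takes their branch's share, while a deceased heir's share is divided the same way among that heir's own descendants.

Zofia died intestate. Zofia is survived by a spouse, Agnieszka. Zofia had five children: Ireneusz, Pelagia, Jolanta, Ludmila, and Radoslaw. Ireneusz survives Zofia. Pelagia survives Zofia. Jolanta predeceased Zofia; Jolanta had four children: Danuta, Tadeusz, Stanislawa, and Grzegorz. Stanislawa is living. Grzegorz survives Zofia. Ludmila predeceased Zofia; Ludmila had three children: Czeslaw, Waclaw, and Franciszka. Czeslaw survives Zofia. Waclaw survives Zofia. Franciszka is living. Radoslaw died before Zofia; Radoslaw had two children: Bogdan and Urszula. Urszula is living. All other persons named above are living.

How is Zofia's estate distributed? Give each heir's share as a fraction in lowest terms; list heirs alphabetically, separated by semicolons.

Agnieszka, as surviving spouse, takes 1/2.
The remaining 1/2 passes to Zofia's descendants per stirpes.
The 1/2 is divided into 5 equal shares of 1/10 among Ireneusz, Pelagia, Jolanta, Ludmila, Radoslaw.
Ireneusz is living and takes 1/10.
Pelagia is living and takes 1/10.
Jolanta predeceased; the 1/10 allotted to Jolanta's branch passes to Jolanta's issue by representation.
The 1/10 is divided into 4 equal shares of 1/40 among Danuta, Tadeusz, Stanislawa, Grzegorz.
Danuta is living and takes 1/40.
Tadeusz is living and takes 1/40.
Stanislawa is living and takes 1/40.
Grzegorz is living and takes 1/40.
Ludmila predeceased; the 1/10 allotted to Ludmila's branch passes to Ludmila's issue by representation.
The 1/10 is divided into 3 equal shares of 1/30 among Czeslaw, Waclaw, Franciszka.
Czeslaw is living and takes 1/30.
Waclaw is living and takes 1/30.
Franciszka is living and takes 1/30.
Radoslaw predeceased; the 1/10 allotted to Radoslaw's branch passes to Radoslaw's issue by representation.
The 1/10 is divided into 2 equal shares of 1/20 among Bogdan, Urszula.
Bogdan is living and takes 1/20.
Urszula is living and takes 1/20.

Agnieszka 1/2; Bogdan 1/20; Czeslaw 1/30; Danuta 1/40; Franciszka 1/30; Grzegorz 1/40; Ireneusz 1/10; Pelagia 1/10; Stanislawa 1/40; Tadeusz 1/40; Urszula 1/20; Waclaw 1/30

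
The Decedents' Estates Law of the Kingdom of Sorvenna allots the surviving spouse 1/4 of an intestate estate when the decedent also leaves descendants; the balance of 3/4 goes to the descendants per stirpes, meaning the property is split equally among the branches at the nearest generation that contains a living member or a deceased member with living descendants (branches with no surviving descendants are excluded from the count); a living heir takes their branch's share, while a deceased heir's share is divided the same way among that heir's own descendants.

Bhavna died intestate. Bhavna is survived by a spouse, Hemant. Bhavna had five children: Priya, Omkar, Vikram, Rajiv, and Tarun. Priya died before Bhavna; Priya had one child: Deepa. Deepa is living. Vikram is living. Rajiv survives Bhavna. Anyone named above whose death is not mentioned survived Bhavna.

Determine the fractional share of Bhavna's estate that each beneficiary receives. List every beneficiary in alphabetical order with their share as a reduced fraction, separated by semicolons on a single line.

Hemant, as surviving spouse, takes 1/4.
The remaining 3/4 passes to Bhavna's descendants per stirpes.
The 3/4 is divided into 5 equal shares of 3/20 among Priya, Omkar, Vikram, Rajiv, Tarun.
Priya predeceased; the 3/20 allotted to Priya's branch passes to Priya's issue by representation.
Deepa is the sole taker at this level and receives the full 3/20.
Omkar is living and takes 3/20.
Vikram is living and takes 3/20.
Rajiv is living and takes 3/20.
Tarun is living and takes 3/20.

Deepa 3/20; Hemant 1/4; Omkar 3/20; Rajiv 3/20; Tarun 3/20; Vikram 3/20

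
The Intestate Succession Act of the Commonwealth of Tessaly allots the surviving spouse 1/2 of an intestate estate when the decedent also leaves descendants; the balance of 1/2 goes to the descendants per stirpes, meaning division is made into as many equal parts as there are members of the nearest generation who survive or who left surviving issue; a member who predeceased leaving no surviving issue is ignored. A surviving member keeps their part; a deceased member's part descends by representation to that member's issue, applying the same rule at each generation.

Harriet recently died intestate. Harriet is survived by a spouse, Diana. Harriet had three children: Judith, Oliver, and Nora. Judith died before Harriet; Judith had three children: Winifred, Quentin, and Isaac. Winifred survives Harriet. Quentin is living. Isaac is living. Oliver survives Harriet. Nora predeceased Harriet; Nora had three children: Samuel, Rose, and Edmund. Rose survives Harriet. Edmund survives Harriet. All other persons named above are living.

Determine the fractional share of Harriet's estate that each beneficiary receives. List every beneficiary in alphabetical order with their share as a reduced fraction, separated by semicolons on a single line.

Diana, as surviving spouse, takes 1/2.
The remaining 1/2 passes to Harriet's descendants per stirpes.
The 1/2 is divided into 3 equal shares of 1/6 among Judith, Oliver, Nora.
Judith predeceased; the 1/6 allotted to Judith's branch passes to Judith's issue by representation.
The 1/6 is divided into 3 equal shares of 1/18 among Winifred, Quentin, Isaac.
Winifred is living and takes 1/18.
Quentin is living and takes 1/18.
Isaac is living and takes 1/18.
Oliver is living and takes 1/6.
Nora predeceased; the 1/6 allotted to Nora's branch passes to Nora's issue by representation.
The 1/6 is divided into 3 equal shares of 1/18 among Samuel, Rose, Edmund.
Samuel is living and takes 1/18.
Rose is living and takes 1/18.
Edmund is living and takes 1/18.

Diana 1/2; Edmund 1/18; Isaac 1/18; Oliver 1/6; Quentin 1/18; Rose 1/18; Samuel 1/18; Winifred 1/18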